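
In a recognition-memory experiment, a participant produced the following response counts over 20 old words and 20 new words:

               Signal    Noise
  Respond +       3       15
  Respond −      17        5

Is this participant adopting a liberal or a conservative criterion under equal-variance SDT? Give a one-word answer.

z(H) = -1.036, z(FA) = 0.674
c = −½·(z(H) + z(FA)) = 0.181
c > 0 → conservative criterion (biased toward responding “no”).

conservative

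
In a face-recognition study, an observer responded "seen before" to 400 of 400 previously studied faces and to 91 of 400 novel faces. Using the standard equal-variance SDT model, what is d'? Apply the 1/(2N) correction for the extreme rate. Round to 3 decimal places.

The hit rate is 400/400 = 1, so apply the 1/(2N) correction: H → 1 − 1/(2·400) = 0.99875.
z(H) = z(0.99875) = 3.0233
z(FA) = z(0.22750) = -0.7471
d' = 3.0233 − (-0.7471) = 3.7704

d' = 3.770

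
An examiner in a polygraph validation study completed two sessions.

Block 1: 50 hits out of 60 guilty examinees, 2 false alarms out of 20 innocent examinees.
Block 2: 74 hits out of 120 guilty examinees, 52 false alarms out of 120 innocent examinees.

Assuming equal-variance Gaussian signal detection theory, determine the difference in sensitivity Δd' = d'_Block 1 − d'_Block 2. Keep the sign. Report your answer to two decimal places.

Δd' = 1.78

Block 1: z(0.8333) = 0.967, z(0.1000) = -1.282, d' = 2.249
Block 2: z(0.6167) = 0.297, z(0.4333) = -0.168, d' = 0.465
Δd' = d'_Block 1 − d'_Block 2 = 2.249 − 0.465 = 1.784
Block 1 has the higher sensitivity.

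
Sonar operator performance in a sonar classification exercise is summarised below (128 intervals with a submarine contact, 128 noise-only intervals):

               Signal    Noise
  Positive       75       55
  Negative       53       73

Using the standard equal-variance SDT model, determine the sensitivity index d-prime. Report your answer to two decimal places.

H = 75/128 = 0.5859
FA = 55/128 = 0.4297
z(H) = 0.2170
z(FA) = -0.1771
d' = z(H) − z(FA) = 0.2170 − (-0.1771) = 0.3941

d-prime = 0.39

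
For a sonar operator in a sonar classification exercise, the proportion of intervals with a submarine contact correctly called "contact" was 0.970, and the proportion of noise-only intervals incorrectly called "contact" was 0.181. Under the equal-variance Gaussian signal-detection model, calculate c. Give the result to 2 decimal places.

c = -0.48

Φ⁻¹(H) = 1.881
Φ⁻¹(FA) = -0.912
c = −½·[z(H) + z(FA)] = −0.5 × (1.881 + (-0.912)) = -0.4845
c < 0: the sonar operator has a liberal response bias.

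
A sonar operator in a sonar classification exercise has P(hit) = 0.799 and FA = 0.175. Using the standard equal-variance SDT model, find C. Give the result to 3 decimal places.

z(H) = z(0.799) = 0.8381
z(FA) = z(0.175) = -0.9346
c = −½·[z(H) + z(FA)] = −0.5 × (0.8381 + (-0.9346)) = 0.04825
c > 0: the sonar operator has a conservative response bias.

C = 0.048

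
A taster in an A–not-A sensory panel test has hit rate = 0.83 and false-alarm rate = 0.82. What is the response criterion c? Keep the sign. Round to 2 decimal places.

c = -0.93

z(H) = z(0.83) = 0.9542
z(FA) = z(0.82) = 0.9154
c = −½·[z(H) + z(FA)] = −0.5 × (0.9542 + 0.9154) = -0.9348
c < 0: the taster has a liberal response bias.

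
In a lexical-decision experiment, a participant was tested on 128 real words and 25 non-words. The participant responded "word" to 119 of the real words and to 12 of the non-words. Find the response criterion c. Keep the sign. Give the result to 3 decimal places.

H = 119/128 = 0.9297
FA = 12/25 = 0.4800
z(H) = 1.4736
z(FA) = -0.0502
c = −½·[z(H) + z(FA)] = −0.5 × (1.4736 + (-0.0502)) = -0.7117
c < 0: the participant has a liberal response bias.

c = -0.712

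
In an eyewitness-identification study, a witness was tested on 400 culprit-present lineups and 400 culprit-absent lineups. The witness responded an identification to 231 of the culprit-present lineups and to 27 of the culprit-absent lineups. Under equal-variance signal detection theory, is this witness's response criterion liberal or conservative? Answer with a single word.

z(H) = 0.196, z(FA) = -1.495
c = −½·(z(H) + z(FA)) = 0.6495
c > 0 → conservative criterion (biased toward responding “no”).

conservative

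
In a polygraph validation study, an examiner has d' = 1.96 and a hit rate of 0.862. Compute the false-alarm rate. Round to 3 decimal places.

false-alarm rate = 0.192

z(hit rate) = z(0.862) = 1.0893
z(FA) = z(H) − d' = 1.0893 − 1.96 = -0.8707
false-alarm rate = Φ(-0.8707) = 0.1920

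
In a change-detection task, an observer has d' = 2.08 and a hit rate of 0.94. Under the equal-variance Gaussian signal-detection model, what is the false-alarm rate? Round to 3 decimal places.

z(hit rate) = z(0.94) = 1.5548
z(FA) = z(H) − d' = 1.5548 − 2.08 = -0.5252
false-alarm rate = Φ(-0.5252) = 0.2997

false-alarm rate = 0.300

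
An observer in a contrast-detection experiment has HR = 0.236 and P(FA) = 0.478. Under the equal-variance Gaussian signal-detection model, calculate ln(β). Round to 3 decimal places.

ln β = -0.257

z(H) = -0.7192
z(FA) = -0.0552
ln β = −½·[z(H)² − z(FA)²] = −0.5 × (0.5172 − 0.0030) = -0.2571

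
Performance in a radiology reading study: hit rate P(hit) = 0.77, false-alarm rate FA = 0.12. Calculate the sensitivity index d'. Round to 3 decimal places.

z(H) = 0.7388
z(FA) = -1.1750
d' = z(H) − z(FA) = 0.7388 − (-1.1750) = 1.9138

d' = 1.914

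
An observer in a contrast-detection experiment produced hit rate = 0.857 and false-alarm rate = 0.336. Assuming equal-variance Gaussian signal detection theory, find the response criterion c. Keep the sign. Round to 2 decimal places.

c = -0.32

z(H) = z(0.857) = 1.067
z(FA) = z(0.336) = -0.423
c = −½·[z(H) + z(FA)] = −0.5 × (1.067 + (-0.423)) = -0.322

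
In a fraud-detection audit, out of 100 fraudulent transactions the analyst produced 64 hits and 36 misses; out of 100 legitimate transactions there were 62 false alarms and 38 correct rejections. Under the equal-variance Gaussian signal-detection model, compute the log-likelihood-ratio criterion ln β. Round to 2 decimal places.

H = 64/100 = 0.6400
FA = 62/100 = 0.6200
Φ⁻¹(0.6400) = 0.358, Φ⁻¹(0.6200) = 0.305
ln β = −½·[z(H)² − z(FA)²] = −0.5 × (0.128 − 0.093) = -0.0175

ln β = -0.02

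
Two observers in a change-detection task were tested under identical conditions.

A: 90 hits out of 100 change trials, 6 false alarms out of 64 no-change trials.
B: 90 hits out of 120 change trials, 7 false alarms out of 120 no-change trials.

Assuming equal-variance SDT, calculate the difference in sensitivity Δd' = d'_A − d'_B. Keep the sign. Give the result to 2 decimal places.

A: z(0.9000) = 1.282, z(0.0938) = -1.318, d' = 2.600
B: z(0.7500) = 0.674, z(0.0583) = -1.569, d' = 2.243
Δd' = d'_A − d'_B = 2.600 − 2.243 = 0.357
A has the higher sensitivity.

Δd' = 0.36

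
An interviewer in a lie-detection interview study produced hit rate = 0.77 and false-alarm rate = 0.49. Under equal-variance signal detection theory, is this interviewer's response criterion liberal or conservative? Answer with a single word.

z(H) = 0.739, z(FA) = -0.025
c = −½·(z(H) + z(FA)) = -0.357
c < 0 → liberal criterion (biased toward responding “yes”).

liberal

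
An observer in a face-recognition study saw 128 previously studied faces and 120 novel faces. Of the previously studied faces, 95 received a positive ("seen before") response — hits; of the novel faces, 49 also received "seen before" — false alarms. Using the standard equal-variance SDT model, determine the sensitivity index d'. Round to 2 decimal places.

H = 95/128 = 0.7422
FA = 49/120 = 0.4083
z(0.7422) = 0.650, z(0.4083) = -0.232
d' = z(H) − z(FA) = 0.650 − (-0.232) = 0.882

d' = 0.88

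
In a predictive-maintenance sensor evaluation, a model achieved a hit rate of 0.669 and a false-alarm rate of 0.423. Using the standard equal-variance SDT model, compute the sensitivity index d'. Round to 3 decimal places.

z(H) = 0.4372
z(FA) = -0.1942
d' = z(H) − z(FA) = 0.4372 − (-0.1942) = 0.6314

d' = 0.631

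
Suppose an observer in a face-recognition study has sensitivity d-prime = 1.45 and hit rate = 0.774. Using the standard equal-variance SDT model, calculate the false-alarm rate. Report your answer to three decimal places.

false-alarm rate = 0.243

z(hit rate) = z(0.774) = 0.7521
z(FA) = z(H) − d' = 0.7521 − 1.45 = -0.6979
false-alarm rate = Φ(-0.6979) = 0.2426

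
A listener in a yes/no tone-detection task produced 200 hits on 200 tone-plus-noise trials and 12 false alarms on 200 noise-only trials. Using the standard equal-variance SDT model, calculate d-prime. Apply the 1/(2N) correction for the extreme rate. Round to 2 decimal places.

d-prime = 4.36

The hit rate is 200/200 = 1, so apply the 1/(2N) correction: H → 1 − 1/(2·200) = 0.99750.
z(H) = z(0.99750) = 2.807
z(FA) = z(0.06000) = -1.555
d' = 2.807 − (-1.555) = 4.362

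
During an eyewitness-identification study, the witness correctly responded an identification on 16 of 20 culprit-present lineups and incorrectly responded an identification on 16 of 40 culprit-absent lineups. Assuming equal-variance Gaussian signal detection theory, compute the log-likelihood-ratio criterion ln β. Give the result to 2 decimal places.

H = 16/20 = 0.8000
FA = 16/40 = 0.4000
z(H) = z(0.8000) = 0.842
z(FA) = z(0.4000) = -0.253
ln β = −½·[z(H)² − z(FA)²] = −0.5 × (0.709 − 0.064) = -0.3225

ln β = -0.32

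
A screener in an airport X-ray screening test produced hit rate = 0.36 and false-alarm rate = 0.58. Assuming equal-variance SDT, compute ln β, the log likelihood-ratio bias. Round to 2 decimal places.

ln β = -0.04

z(H) = z(0.36) = -0.358
z(FA) = z(0.58) = 0.202
ln β = −½·[z(H)² − z(FA)²] = −0.5 × (0.128 − 0.041) = -0.0435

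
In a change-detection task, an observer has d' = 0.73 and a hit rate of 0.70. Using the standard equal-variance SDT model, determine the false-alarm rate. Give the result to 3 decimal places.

false-alarm rate = 0.419

z(hit rate) = z(0.70) = 0.5244
z(FA) = z(H) − d' = 0.5244 − 0.73 = -0.2056
false-alarm rate = Φ(-0.2056) = 0.4186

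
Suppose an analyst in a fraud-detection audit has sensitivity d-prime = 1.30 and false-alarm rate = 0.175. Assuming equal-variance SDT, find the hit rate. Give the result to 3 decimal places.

hit rate = 0.643

z(false-alarm rate) = z(0.175) = -0.9346
z(H) = z(FA) + d' = -0.9346 + 1.30 = 0.3654
hit rate = Φ(0.3654) = 0.6426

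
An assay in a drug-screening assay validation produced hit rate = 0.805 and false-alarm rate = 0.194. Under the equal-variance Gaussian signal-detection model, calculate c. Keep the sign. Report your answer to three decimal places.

c = 0.002

Φ⁻¹(H) = 0.8596
Φ⁻¹(FA) = -0.8633
c = −½·[z(H) + z(FA)] = −0.5 × (0.8596 + (-0.8633)) = 0.00185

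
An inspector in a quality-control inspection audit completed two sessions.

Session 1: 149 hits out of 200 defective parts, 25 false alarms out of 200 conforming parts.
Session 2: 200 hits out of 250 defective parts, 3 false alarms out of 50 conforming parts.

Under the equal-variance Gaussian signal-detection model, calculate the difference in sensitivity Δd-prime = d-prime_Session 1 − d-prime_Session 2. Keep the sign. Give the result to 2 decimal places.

Session 1: z(0.7450) = 0.659, z(0.1250) = -1.150, d' = 1.809
Session 2: z(0.8000) = 0.842, z(0.0600) = -1.555, d' = 2.397
Δd' = d'_Session 1 − d'_Session 2 = 1.809 − 2.397 = -0.588
Session 2 has the higher sensitivity.

Δd-prime = -0.59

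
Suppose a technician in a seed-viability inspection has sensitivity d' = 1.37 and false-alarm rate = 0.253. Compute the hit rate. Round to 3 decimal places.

z(false-alarm rate) = z(0.253) = -0.6651
z(H) = z(FA) + d' = -0.6651 + 1.37 = 0.7049
hit rate = Φ(0.7049) = 0.7596

hit rate = 0.760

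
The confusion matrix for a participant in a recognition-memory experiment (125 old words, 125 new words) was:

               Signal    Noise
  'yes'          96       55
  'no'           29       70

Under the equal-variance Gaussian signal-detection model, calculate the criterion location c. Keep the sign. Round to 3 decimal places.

H = 96/125 = 0.7680
FA = 55/125 = 0.4400
z(0.7680) = 0.7323, z(0.4400) = -0.1510
c = −½·[z(H) + z(FA)] = −0.5 × (0.7323 + (-0.1510)) = -0.29065

c = -0.291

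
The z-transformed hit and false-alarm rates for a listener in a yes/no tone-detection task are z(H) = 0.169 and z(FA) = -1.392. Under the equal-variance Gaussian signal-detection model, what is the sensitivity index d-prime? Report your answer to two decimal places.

d' = z(H) − z(FA) = 0.169 − (-1.392) = 1.561

d-prime = 1.56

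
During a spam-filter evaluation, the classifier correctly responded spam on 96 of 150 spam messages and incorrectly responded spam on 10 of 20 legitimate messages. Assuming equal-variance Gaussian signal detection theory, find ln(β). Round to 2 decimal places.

ln β = -0.06

H = 96/150 = 0.6400
FA = 10/20 = 0.5000
Φ⁻¹(0.6400) = 0.358, Φ⁻¹(0.5000) = 0.000
ln β = −½·[z(H)² − z(FA)²] = −0.5 × (0.128 − 0.000) = -0.064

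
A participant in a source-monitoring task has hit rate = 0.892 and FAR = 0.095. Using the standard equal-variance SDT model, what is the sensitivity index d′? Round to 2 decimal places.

Φ⁻¹(H) = 1.2372
Φ⁻¹(FA) = -1.3106
d' = z(H) − z(FA) = 1.2372 − (-1.3106) = 2.5478

d′ = 2.55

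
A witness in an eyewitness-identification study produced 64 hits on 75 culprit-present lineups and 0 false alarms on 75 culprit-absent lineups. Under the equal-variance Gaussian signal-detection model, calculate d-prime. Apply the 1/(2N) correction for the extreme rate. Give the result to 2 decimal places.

d-prime = 3.53

The false-alarm rate is 0/75 = 0, so apply the 1/(2N) correction: FA → 1/(2·75) = 0.00667.
z(H) = z(0.85333) = 1.051
z(FA) = z(0.00667) = -2.475
d' = 1.051 − (-2.475) = 3.526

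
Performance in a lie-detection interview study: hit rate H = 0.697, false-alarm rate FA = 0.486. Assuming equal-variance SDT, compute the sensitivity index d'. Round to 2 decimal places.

d' = 0.55

z(H) = z(0.697) = 0.516
z(FA) = z(0.486) = -0.035
d' = z(H) − z(FA) = 0.516 − (-0.035) = 0.551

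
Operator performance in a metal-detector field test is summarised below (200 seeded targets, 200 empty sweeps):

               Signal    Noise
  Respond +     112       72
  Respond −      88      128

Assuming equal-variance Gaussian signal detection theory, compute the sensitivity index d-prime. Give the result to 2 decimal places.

d-prime = 0.51

H = 112/200 = 0.5600
FA = 72/200 = 0.3600
z(0.5600) = 0.151, z(0.3600) = -0.358
d' = z(H) − z(FA) = 0.151 − (-0.358) = 0.509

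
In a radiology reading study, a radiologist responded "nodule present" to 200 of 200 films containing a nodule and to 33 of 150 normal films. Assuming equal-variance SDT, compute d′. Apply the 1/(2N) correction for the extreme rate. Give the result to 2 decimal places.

The hit rate is 200/200 = 1, so apply the 1/(2N) correction: H → 1 − 1/(2·200) = 0.99750.
z(H) = z(0.99750) = 2.807
z(FA) = z(0.22000) = -0.772
d' = 2.807 − (-0.772) = 3.579

d′ = 3.58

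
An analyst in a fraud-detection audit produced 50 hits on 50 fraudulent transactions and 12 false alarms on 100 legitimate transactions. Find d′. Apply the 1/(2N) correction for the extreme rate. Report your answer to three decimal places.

The hit rate is 50/50 = 1, so apply the 1/(2N) correction: H → 1 − 1/(2·50) = 0.99000.
z(H) = z(0.99000) = 2.3263
z(FA) = z(0.12000) = -1.1750
d' = 2.3263 − (-1.1750) = 3.5013

d′ = 3.501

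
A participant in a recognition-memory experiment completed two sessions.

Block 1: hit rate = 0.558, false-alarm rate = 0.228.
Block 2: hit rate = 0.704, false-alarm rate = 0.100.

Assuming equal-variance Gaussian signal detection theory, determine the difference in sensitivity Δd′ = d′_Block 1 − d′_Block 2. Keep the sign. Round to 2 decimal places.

Block 1: z(0.558) = 0.146, z(0.228) = -0.745, d' = 0.891
Block 2: z(0.704) = 0.536, z(0.100) = -1.282, d' = 1.818
Δd' = d'_Block 1 − d'_Block 2 = 0.891 − 1.818 = -0.927
Block 2 has the higher sensitivity.

Δd′ = -0.93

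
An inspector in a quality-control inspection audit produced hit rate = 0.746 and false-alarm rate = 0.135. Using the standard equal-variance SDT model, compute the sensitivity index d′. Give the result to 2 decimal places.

d′ = 1.77

z(H) = z(0.746) = 0.662
z(FA) = z(0.135) = -1.103
d' = z(H) − z(FA) = 0.662 − (-1.103) = 1.765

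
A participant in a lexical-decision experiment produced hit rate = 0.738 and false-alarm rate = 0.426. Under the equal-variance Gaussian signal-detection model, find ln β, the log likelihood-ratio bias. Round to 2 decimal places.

z(H) = z(0.738) = 0.637
z(FA) = z(0.426) = -0.187
ln β = −½·[z(H)² − z(FA)²] = −0.5 × (0.406 − 0.035) = -0.1855

ln β = -0.19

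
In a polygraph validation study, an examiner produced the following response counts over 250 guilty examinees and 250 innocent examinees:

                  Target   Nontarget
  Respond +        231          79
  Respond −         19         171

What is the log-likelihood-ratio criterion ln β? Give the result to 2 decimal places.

H = 231/250 = 0.9240
FA = 79/250 = 0.3160
z(H) = 1.433
z(FA) = -0.479
ln β = −½·[z(H)² − z(FA)²] = −0.5 × (2.053 − 0.229) = -0.912

ln β = -0.91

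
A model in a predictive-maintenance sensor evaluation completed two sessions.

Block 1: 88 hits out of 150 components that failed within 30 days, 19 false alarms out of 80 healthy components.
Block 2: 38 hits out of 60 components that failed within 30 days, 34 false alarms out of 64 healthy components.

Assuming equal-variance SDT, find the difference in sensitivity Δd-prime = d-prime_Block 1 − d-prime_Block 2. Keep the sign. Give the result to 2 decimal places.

Δd-prime = 0.67

Block 1: z(0.5867) = 0.219, z(0.2375) = -0.714, d' = 0.933
Block 2: z(0.6333) = 0.341, z(0.5312) = 0.078, d' = 0.263
Δd' = d'_Block 1 − d'_Block 2 = 0.933 − 0.263 = 0.670
Block 1 has the higher sensitivity.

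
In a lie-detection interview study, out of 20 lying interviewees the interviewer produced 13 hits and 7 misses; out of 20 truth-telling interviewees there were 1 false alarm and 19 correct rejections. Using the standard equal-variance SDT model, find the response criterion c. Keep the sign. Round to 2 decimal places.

H = 13/20 = 0.6500
FA = 1/20 = 0.0500
z(H) = z(0.6500) = 0.385
z(FA) = z(0.0500) = -1.645
c = −½·[z(H) + z(FA)] = −0.5 × (0.385 + (-1.645)) = 0.630
c > 0: the interviewer has a conservative response bias.

c = 0.63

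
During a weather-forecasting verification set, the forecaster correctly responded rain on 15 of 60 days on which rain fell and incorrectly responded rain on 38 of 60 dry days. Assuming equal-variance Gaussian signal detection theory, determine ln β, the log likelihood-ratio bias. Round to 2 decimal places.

ln β = -0.17

H = 15/60 = 0.2500
FA = 38/60 = 0.6333
Φ⁻¹(0.2500) = -0.674, Φ⁻¹(0.6333) = 0.341
ln β = −½·[z(H)² − z(FA)²] = −0.5 × (0.454 − 0.116) = -0.169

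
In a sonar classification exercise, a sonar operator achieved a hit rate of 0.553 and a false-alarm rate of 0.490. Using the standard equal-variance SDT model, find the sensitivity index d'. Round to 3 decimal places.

d' = 0.158

z(H) = 0.1332
z(FA) = -0.0251
d' = z(H) − z(FA) = 0.1332 − (-0.0251) = 0.1583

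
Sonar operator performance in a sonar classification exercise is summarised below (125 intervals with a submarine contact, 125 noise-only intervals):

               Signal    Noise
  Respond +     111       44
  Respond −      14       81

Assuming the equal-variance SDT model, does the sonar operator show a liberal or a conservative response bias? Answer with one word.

liberal

z(H) = 1.216, z(FA) = -0.380
c = −½·(z(H) + z(FA)) = -0.418
c < 0 → liberal criterion (biased toward responding “yes”).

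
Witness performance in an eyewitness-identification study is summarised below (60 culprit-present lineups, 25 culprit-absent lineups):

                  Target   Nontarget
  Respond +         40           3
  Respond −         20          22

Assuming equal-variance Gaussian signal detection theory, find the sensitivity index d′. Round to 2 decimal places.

d′ = 1.61

H = 40/60 = 0.6667
FA = 3/25 = 0.1200
z(0.6667) = 0.431, z(0.1200) = -1.175
d' = z(H) − z(FA) = 0.431 − (-1.175) = 1.606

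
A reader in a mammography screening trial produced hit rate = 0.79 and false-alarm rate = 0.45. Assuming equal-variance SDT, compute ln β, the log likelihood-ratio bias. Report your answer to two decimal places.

ln β = -0.32

Φ⁻¹(0.79) = 0.806, Φ⁻¹(0.45) = -0.126
ln β = −½·[z(H)² − z(FA)²] = −0.5 × (0.650 − 0.016) = -0.317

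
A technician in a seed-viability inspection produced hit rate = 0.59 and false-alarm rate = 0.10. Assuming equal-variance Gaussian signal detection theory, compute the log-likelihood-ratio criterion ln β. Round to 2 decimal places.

ln β = 0.80

z(0.59) = 0.228, z(0.10) = -1.282
ln β = −½·[z(H)² − z(FA)²] = −0.5 × (0.052 − 1.644) = 0.796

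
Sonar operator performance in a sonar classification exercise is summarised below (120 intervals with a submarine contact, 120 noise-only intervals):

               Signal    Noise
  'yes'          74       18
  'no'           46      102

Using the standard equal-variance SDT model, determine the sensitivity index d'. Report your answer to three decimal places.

d' = 1.333

H = 74/120 = 0.6167
FA = 18/120 = 0.1500
z(H) = 0.2968
z(FA) = -1.0364
d' = z(H) − z(FA) = 0.2968 − (-1.0364) = 1.3332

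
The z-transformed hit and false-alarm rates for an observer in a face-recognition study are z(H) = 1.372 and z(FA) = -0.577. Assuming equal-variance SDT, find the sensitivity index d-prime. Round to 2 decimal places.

d' = z(H) − z(FA) = 1.372 − (-0.577) = 1.949

d-prime = 1.95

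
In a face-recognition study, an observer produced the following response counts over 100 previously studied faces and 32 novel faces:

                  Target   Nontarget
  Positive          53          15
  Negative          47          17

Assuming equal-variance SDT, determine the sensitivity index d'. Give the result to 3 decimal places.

d' = 0.154

H = 53/100 = 0.5300
FA = 15/32 = 0.4688
z(H) = z(0.5300) = 0.0753
z(FA) = z(0.4688) = -0.0783
d' = z(H) − z(FA) = 0.0753 − (-0.0783) = 0.1536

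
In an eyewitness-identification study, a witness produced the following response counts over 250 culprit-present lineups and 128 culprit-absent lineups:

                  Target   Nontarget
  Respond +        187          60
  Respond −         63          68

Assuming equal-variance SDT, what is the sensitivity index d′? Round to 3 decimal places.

d′ = 0.747

H = 187/250 = 0.7480
FA = 60/128 = 0.4688
z(H) = 0.6682
z(FA) = -0.0783
d' = z(H) − z(FA) = 0.6682 − (-0.0783) = 0.7465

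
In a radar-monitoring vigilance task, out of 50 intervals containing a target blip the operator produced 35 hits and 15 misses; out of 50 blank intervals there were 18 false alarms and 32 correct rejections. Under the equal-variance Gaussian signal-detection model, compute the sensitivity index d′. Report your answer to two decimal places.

H = 35/50 = 0.7000
FA = 18/50 = 0.3600
z(0.7000) = 0.524, z(0.3600) = -0.358
d' = z(H) − z(FA) = 0.524 − (-0.358) = 0.882

d′ = 0.88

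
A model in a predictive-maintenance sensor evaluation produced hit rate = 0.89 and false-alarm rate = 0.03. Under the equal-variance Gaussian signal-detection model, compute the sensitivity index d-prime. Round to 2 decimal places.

Φ⁻¹(H) = 1.227
Φ⁻¹(FA) = -1.881
d' = z(H) − z(FA) = 1.227 − (-1.881) = 3.108

d-prime = 3.11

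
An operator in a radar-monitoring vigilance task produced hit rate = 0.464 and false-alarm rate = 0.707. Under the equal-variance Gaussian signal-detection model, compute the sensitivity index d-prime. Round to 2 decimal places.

z(H) = -0.0904
z(FA) = 0.5446
d' = z(H) − z(FA) = -0.0904 − 0.5446 = -0.6350

d-prime = -0.64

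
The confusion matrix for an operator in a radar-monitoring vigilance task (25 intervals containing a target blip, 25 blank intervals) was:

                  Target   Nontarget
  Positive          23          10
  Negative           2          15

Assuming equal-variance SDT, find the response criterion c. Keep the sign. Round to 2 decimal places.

c = -0.58

H = 23/25 = 0.9200
FA = 10/25 = 0.4000
Φ⁻¹(H) = Φ⁻¹(0.9200) = 1.405
Φ⁻¹(FA) = Φ⁻¹(0.4000) = -0.253
c = −½·[z(H) + z(FA)] = −0.5 × (1.405 + (-0.253)) = -0.576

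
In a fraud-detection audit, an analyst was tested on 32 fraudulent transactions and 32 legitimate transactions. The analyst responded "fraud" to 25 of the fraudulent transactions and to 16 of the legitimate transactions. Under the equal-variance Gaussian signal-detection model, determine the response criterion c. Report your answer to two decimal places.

H = 25/32 = 0.7812
FA = 16/32 = 0.5000
z(H) = 0.7763
z(FA) = 0.0000
c = −½·[z(H) + z(FA)] = −0.5 × (0.7763 + 0.0000) = -0.38815
c < 0: the analyst has a liberal response bias.

c = -0.39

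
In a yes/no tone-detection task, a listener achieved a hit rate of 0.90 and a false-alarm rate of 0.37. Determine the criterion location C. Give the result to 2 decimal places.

z(H) = 1.2816
z(FA) = -0.3319
c = −½·[z(H) + z(FA)] = −0.5 × (1.2816 + (-0.3319)) = -0.47485

C = -0.47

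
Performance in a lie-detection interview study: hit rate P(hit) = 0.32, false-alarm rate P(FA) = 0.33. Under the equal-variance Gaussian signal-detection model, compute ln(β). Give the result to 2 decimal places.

ln β = -0.01

z(H) = z(0.32) = -0.468
z(FA) = z(0.33) = -0.440
ln β = −½·[z(H)² − z(FA)²] = −0.5 × (0.219 − 0.194) = -0.0125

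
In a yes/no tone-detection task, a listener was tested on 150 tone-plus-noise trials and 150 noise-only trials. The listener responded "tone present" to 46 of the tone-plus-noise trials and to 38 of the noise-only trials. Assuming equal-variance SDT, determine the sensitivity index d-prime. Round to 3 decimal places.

d-prime = 0.159

H = 46/150 = 0.3067
FA = 38/150 = 0.2533
Φ⁻¹(0.3067) = -0.5052, Φ⁻¹(0.2533) = -0.6641
d' = z(H) − z(FA) = -0.5052 − (-0.6641) = 0.1589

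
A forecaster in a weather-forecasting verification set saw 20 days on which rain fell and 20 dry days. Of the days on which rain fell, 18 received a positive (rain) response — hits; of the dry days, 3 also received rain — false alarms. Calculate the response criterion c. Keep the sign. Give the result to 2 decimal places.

H = 18/20 = 0.9000
FA = 3/20 = 0.1500
Φ⁻¹(H) = 1.282
Φ⁻¹(FA) = -1.036
c = −½·[z(H) + z(FA)] = −0.5 × (1.282 + (-1.036)) = -0.123
c < 0: the forecaster has a liberal response bias.

c = -0.12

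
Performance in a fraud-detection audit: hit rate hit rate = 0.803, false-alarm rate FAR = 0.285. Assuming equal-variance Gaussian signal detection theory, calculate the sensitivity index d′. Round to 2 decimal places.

Φ⁻¹(H) = Φ⁻¹(0.803) = 0.8524
Φ⁻¹(FA) = Φ⁻¹(0.285) = -0.5681
d' = z(H) − z(FA) = 0.8524 − (-0.5681) = 1.4205

d′ = 1.42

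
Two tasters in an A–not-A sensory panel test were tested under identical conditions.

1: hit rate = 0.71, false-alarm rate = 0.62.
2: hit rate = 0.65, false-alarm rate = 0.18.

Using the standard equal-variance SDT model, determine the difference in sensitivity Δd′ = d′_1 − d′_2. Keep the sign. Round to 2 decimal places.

1: z(0.71) = 0.553, z(0.62) = 0.305, d' = 0.248
2: z(0.65) = 0.385, z(0.18) = -0.915, d' = 1.300
Δd' = d'_1 − d'_2 = 0.248 − 1.300 = -1.052
2 has the higher sensitivity.

Δd′ = -1.05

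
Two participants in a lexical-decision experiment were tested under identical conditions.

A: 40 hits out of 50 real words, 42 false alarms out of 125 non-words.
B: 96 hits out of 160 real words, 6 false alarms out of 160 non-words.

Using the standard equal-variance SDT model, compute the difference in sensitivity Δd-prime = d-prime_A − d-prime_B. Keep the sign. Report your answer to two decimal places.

Δd-prime = -0.77

A: z(0.8000) = 0.842, z(0.3360) = -0.423, d' = 1.265
B: z(0.6000) = 0.253, z(0.0375) = -1.780, d' = 2.033
Δd' = d'_A − d'_B = 1.265 − 2.033 = -0.768
B has the higher sensitivity.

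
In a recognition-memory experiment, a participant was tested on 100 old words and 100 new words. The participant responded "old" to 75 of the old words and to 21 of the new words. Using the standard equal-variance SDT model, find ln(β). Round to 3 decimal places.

H = 75/100 = 0.7500
FA = 21/100 = 0.2100
z(H) = 0.6745
z(FA) = -0.8064
ln β = −½·[z(H)² − z(FA)²] = −0.5 × (0.4550 − 0.6503) = 0.09765

ln β = 0.098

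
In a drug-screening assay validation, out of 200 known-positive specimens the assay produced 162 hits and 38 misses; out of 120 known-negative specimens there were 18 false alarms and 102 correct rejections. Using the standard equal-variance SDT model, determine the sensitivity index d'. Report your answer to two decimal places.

d' = 1.91

H = 162/200 = 0.8100
FA = 18/120 = 0.1500
Φ⁻¹(H) = Φ⁻¹(0.8100) = 0.8779
Φ⁻¹(FA) = Φ⁻¹(0.1500) = -1.0364
d' = z(H) − z(FA) = 0.8779 − (-1.0364) = 1.9143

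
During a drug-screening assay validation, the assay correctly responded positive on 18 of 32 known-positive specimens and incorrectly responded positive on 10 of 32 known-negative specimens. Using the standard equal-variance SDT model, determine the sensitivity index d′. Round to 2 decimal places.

H = 18/32 = 0.5625
FA = 10/32 = 0.3125
z(0.5625) = 0.157, z(0.3125) = -0.489
d' = z(H) − z(FA) = 0.157 − (-0.489) = 0.646

d′ = 0.65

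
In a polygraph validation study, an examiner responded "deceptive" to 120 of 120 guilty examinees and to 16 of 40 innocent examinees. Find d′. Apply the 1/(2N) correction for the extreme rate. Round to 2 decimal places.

d′ = 2.89

The hit rate is 120/120 = 1, so apply the 1/(2N) correction: H → 1 − 1/(2·120) = 0.99583.
z(H) = z(0.99583) = 2.638
z(FA) = z(0.40000) = -0.253
d' = 2.638 − (-0.253) = 2.891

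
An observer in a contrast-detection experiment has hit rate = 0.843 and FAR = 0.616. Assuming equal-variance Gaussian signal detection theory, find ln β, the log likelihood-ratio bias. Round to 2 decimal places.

z(H) = z(0.843) = 1.007
z(FA) = z(0.616) = 0.295
ln β = −½·[z(H)² − z(FA)²] = −0.5 × (1.014 − 0.087) = -0.4635

ln β = -0.46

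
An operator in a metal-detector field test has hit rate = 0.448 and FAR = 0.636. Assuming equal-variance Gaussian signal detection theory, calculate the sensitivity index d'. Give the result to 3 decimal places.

d' = -0.479

z(H) = z(0.448) = -0.1307
z(FA) = z(0.636) = 0.3478
d' = z(H) − z(FA) = -0.1307 − 0.3478 = -0.4785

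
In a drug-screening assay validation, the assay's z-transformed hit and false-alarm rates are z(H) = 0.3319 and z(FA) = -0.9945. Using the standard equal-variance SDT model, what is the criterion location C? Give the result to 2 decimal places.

c = −½·[z(H) + z(FA)] = −½·(0.3319 + (-0.9945)) = 0.3313
c > 0: the assay has a conservative response bias.

C = 0.33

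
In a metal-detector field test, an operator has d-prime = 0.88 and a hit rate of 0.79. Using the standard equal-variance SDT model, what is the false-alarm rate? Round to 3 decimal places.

z(hit rate) = z(0.79) = 0.8064
z(FA) = z(H) − d' = 0.8064 − 0.88 = -0.0736
false-alarm rate = Φ(-0.0736) = 0.4707

false-alarm rate = 0.471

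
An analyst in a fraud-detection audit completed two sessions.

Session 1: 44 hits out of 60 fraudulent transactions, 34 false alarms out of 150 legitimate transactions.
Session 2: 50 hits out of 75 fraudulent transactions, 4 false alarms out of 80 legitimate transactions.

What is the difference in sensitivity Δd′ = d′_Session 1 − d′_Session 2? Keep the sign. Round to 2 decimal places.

Session 1: z(0.7333) = 0.623, z(0.2267) = -0.750, d' = 1.373
Session 2: z(0.6667) = 0.431, z(0.0500) = -1.645, d' = 2.076
Δd' = d'_Session 1 − d'_Session 2 = 1.373 − 2.076 = -0.703
Session 2 has the higher sensitivity.

Δd′ = -0.70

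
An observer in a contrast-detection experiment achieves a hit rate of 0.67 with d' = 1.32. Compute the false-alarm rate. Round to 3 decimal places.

z(hit rate) = z(0.67) = 0.4399
z(FA) = z(H) − d' = 0.4399 − 1.32 = -0.8801
false-alarm rate = Φ(-0.8801) = 0.1894

false-alarm rate = 0.189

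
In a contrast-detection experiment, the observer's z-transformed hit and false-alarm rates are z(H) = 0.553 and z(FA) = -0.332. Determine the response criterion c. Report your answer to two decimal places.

c = −½·[z(H) + z(FA)] = −½·(0.553 + (-0.332)) = -0.1105

c = -0.11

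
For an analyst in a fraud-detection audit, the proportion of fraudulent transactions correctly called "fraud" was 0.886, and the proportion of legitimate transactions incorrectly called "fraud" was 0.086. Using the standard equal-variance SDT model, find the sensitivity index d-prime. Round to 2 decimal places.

d-prime = 2.57

z(0.886) = 1.206, z(0.086) = -1.366
d' = z(H) − z(FA) = 1.206 − (-1.366) = 2.572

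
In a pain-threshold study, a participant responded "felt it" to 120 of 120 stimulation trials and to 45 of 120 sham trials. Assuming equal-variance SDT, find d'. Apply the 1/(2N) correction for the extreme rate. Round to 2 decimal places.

d' = 2.96

The hit rate is 120/120 = 1, so apply the 1/(2N) correction: H → 1 − 1/(2·120) = 0.99583.
z(H) = z(0.99583) = 2.638
z(FA) = z(0.37500) = -0.319
d' = 2.638 − (-0.319) = 2.957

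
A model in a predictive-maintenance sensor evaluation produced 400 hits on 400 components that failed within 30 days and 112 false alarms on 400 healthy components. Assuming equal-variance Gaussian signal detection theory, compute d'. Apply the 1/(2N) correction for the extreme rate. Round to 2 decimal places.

The hit rate is 400/400 = 1, so apply the 1/(2N) correction: H → 1 − 1/(2·400) = 0.99875.
z(H) = z(0.99875) = 3.023
z(FA) = z(0.28000) = -0.583
d' = 3.023 − (-0.583) = 3.606

d' = 3.61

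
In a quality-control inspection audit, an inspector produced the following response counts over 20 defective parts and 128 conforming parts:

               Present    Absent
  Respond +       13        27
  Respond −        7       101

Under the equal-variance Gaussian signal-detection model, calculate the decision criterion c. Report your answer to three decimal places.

H = 13/20 = 0.6500
FA = 27/128 = 0.2109
z(H) = 0.3853
z(FA) = -0.8033
c = −½·[z(H) + z(FA)] = −0.5 × (0.3853 + (-0.8033)) = 0.2090
c > 0: the inspector has a conservative response bias.

c = 0.209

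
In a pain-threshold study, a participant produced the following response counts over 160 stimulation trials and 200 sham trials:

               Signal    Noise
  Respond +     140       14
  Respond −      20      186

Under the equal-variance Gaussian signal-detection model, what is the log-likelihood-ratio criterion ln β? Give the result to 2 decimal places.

H = 140/160 = 0.8750
FA = 14/200 = 0.0700
z(0.8750) = 1.150, z(0.0700) = -1.476
ln β = −½·[z(H)² − z(FA)²] = −0.5 × (1.323 − 2.179) = 0.428

ln β = 0.43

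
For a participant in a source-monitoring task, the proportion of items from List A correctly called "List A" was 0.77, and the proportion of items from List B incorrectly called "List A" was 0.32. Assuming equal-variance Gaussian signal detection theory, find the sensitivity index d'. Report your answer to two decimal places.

d' = 1.21

z(0.77) = 0.739, z(0.32) = -0.468
d' = z(H) − z(FA) = 0.739 − (-0.468) = 1.207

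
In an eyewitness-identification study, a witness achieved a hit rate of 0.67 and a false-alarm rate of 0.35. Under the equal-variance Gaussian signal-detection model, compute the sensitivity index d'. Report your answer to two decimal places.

d' = 0.83

Φ⁻¹(H) = 0.440
Φ⁻¹(FA) = -0.385
d' = z(H) − z(FA) = 0.440 − (-0.385) = 0.825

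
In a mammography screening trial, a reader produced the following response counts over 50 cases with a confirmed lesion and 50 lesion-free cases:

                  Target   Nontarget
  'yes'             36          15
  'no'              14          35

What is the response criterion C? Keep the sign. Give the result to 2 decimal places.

H = 36/50 = 0.7200
FA = 15/50 = 0.3000
z(H) = 0.583
z(FA) = -0.524
c = −½·[z(H) + z(FA)] = −0.5 × (0.583 + (-0.524)) = -0.0295
c < 0: the reader has a liberal response bias.

C = -0.03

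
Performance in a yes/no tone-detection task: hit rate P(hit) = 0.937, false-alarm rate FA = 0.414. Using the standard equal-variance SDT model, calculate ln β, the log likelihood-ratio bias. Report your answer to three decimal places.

z(H) = 1.5301
z(FA) = -0.2173
ln β = −½·[z(H)² − z(FA)²] = −0.5 × (2.3412 − 0.0472) = -1.1470

ln β = -1.147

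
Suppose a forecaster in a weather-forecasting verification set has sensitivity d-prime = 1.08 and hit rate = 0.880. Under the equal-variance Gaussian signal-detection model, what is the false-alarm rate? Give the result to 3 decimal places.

false-alarm rate = 0.538

z(hit rate) = z(0.880) = 1.1750
z(FA) = z(H) − d' = 1.1750 − 1.08 = 0.0950
false-alarm rate = Φ(0.0950) = 0.5378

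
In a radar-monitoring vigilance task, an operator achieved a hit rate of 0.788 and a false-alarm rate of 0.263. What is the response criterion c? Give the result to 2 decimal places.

c = -0.08

z(0.788) = 0.7995, z(0.263) = -0.6341
c = −½·[z(H) + z(FA)] = −0.5 × (0.7995 + (-0.6341)) = -0.0827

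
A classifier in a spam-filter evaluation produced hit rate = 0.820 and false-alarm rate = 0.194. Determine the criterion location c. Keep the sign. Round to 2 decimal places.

z(H) = z(0.820) = 0.9154
z(FA) = z(0.194) = -0.8633
c = −½·[z(H) + z(FA)] = −0.5 × (0.9154 + (-0.8633)) = -0.02605

c = -0.03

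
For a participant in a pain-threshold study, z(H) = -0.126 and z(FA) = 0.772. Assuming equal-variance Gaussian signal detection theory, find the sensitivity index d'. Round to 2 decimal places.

d' = z(H) − z(FA) = -0.126 − 0.772 = -0.898

d' = -0.90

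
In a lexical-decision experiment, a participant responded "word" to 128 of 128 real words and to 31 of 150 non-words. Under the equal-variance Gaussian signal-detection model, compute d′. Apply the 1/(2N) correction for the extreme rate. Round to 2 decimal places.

The hit rate is 128/128 = 1, so apply the 1/(2N) correction: H → 1 − 1/(2·128) = 0.99609.
z(H) = z(0.99609) = 2.660
z(FA) = z(0.20667) = -0.818
d' = 2.660 − (-0.818) = 3.478

d′ = 3.48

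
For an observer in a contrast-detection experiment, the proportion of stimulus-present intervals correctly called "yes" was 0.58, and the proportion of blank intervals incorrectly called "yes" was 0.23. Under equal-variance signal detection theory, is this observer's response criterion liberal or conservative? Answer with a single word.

z(H) = 0.202, z(FA) = -0.739
c = −½·(z(H) + z(FA)) = 0.2685
c > 0 → conservative criterion (biased toward responding “no”).

conservative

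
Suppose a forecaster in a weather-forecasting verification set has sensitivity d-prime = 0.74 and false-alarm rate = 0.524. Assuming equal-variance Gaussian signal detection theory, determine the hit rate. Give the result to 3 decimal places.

z(false-alarm rate) = z(0.524) = 0.0602
z(H) = z(FA) + d' = 0.0602 + 0.74 = 0.8002
hit rate = Φ(0.8002) = 0.7882

hit rate = 0.788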